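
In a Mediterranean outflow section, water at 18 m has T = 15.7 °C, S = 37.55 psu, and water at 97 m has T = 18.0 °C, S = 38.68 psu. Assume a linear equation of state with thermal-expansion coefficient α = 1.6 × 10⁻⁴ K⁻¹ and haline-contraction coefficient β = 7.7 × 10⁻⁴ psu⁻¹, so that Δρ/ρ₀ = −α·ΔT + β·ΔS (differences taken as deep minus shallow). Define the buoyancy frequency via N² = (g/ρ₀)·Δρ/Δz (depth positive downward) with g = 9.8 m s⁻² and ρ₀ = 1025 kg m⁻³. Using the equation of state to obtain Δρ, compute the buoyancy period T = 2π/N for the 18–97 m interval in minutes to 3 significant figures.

ΔT = +2.3 K, ΔS = +1.13 psu (deep − shallow).
Δρ/ρ₀ = −αΔT + βΔS = -3.68 × 10⁻⁴ + 8.701 × 10⁻⁴ = 5.021 × 10⁻⁴, so Δρ ≈ 0.5147 kg m⁻³.
N² = (g/ρ₀)·Δρ/Δz = g·(Δρ/ρ₀)/Δz = 9.8 × 5.021 × 10⁻⁴ / 79 = 6.2286 × 10⁻⁵ s⁻².
N = √(6.2286 × 10⁻⁵) = 7.8921 × 10⁻³ rad s⁻¹ → T = 2π/N = 796.14 s = 13.269 min ≈ 13.3 min.

13.3 min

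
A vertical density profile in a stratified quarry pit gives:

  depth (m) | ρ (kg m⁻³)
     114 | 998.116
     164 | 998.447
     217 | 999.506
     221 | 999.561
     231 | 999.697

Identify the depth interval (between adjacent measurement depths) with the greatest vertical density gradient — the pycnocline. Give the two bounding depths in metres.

Compute the density gradient over each adjacent pair:
  114–164 m: Δρ/Δz = 0.331/50 = 6.6 × 10⁻³ kg m⁻⁴
  164–217 m: Δρ/Δz = 1.059/53 = 0.020 kg m⁻⁴
  217–221 m: Δρ/Δz = 0.055/4 = 0.014 kg m⁻⁴
  221–231 m: Δρ/Δz = 0.136/10 = 0.014 kg m⁻⁴
The largest gradient is in the 164–217 m interval — the pycnocline.

164–217 m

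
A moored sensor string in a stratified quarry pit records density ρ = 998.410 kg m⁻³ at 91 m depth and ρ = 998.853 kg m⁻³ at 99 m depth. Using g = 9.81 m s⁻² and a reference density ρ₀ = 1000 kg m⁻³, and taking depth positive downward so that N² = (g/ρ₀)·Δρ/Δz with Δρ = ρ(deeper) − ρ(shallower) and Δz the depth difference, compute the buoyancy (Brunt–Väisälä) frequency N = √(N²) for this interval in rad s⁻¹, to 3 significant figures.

Δρ = 998.853 − 998.410 = 0.443 kg m⁻³ over Δz = 99 − 91 = 8 m.
N² = (9.81/1000) × (0.443/8) = 5.4323 × 10⁻⁴ s⁻².
N = √(5.4323 × 10⁻⁴) = 0.023307 rad s⁻¹ ≈ 0.0233 rad s⁻¹.
A positive N² confirms static stability across the interval.

0.0233 rad s⁻¹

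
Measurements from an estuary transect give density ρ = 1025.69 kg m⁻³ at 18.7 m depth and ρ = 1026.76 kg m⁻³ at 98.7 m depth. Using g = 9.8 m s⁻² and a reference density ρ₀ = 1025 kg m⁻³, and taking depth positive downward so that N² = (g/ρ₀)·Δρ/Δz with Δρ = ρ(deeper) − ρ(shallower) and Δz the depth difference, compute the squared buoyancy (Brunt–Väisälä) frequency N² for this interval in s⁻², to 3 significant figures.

Δρ = 1026.76 − 1025.69 = 1.07 kg m⁻³ over Δz = 98.7 − 18.7 = 80 m.
N² = (9.8/1025) × (1.07/80) = 1.2788 × 10⁻⁴ s⁻² ≈ 1.28 × 10⁻⁴ s⁻².

1.28 × 10⁻⁴ s⁻²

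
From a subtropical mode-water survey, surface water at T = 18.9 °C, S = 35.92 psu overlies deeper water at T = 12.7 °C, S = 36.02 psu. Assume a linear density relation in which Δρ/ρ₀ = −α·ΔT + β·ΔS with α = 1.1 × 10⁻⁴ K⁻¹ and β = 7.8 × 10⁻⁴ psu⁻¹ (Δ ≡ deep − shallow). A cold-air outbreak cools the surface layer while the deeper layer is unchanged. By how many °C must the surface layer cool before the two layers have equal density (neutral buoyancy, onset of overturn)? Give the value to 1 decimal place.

6.9 °C

Neutral buoyancy requires Δρ = 0, i.e. −α(T_deep − T_surf′) + β(S_deep − S_surf) = 0.
T_surf′ = T_deep − (β/α)·ΔS = 12.7 − (7.8 × 10⁻⁴/1.1 × 10⁻⁴)·(+0.10) = 11.991 °C.
Cooling required: 18.9 − (11.991) = 6.909 °C.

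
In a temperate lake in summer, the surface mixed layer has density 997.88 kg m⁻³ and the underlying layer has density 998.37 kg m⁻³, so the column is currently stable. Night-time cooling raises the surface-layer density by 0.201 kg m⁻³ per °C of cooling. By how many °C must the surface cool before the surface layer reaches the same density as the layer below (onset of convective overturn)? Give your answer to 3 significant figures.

2.44 °C

Density deficit of the surface layer: 998.37 − 997.88 = 0.49 kg m⁻³.
Required change = 0.49 / 0.201 = 2.44 °C.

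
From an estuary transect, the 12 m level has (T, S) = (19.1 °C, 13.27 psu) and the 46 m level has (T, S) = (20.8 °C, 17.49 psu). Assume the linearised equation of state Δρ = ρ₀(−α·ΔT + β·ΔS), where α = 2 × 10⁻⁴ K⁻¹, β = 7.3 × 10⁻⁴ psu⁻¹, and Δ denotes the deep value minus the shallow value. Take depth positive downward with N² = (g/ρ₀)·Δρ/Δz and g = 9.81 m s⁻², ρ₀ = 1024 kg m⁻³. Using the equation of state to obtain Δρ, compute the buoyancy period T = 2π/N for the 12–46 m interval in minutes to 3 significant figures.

3.72 min

ΔT = +1.7 K, ΔS = +4.22 psu (deep − shallow).
Δρ/ρ₀ = −αΔT + βΔS = -3.40 × 10⁻⁴ + 3.0806 × 10⁻³ = 2.7406 × 10⁻³, so Δρ ≈ 2.806 kg m⁻³.
N² = (g/ρ₀)·Δρ/Δz = g·(Δρ/ρ₀)/Δz = 9.81 × 2.7406 × 10⁻³ / 34 = 7.9074 × 10⁻⁴ s⁻².
N = √(7.9074 × 10⁻⁴) = 0.028120 rad s⁻¹ → T = 2π/N = 223.44 s = 3.7240 min ≈ 3.72 min.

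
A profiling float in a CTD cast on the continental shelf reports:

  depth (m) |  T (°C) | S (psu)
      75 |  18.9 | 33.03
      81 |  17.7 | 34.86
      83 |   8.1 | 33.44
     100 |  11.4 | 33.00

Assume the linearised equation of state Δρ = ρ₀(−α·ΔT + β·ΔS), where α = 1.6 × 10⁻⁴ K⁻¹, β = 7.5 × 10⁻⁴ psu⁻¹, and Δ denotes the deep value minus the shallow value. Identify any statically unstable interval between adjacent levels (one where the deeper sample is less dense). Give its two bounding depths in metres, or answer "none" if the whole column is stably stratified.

83–100 m

Evaluate Δρ/ρ₀ = −αΔT + βΔS across each adjacent pair:
  75–81 m: −αΔT+βΔS = −(1.6 × 10⁻⁴)(-1.2)+(7.5 × 10⁻⁴)(+1.83) = 1.6 × 10⁻³ → stable
  81–83 m: −αΔT+βΔS = −(1.6 × 10⁻⁴)(-9.6)+(7.5 × 10⁻⁴)(-1.42) = 4.7 × 10⁻⁴ → stable
  83–100 m: −αΔT+βΔS = −(1.6 × 10⁻⁴)(+3.3)+(7.5 × 10⁻⁴)(-0.44) = -8.6 × 10⁻⁴ → UNSTABLE
The 83–100 m interval has Δρ < 0: lighter water underlies denser water.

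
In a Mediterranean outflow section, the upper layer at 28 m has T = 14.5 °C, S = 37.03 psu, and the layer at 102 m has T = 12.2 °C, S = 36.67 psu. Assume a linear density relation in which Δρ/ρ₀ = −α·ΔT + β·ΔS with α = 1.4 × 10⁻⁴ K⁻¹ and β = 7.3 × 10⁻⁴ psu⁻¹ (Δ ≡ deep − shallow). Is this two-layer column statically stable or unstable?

stable

ΔT = 12.2 − 14.5 = -2.3 K and ΔS = 36.67 − 37.03 = -0.36 psu (deep − shallow).
−αΔT = 3.22 × 10⁻⁴; βΔS = -2.628 × 10⁻⁴; sum Δρ/ρ₀ = 5.92 × 10⁻⁵.
Δρ/ρ₀ > 0, so Δρ > 0: deeper water is denser → statically stable.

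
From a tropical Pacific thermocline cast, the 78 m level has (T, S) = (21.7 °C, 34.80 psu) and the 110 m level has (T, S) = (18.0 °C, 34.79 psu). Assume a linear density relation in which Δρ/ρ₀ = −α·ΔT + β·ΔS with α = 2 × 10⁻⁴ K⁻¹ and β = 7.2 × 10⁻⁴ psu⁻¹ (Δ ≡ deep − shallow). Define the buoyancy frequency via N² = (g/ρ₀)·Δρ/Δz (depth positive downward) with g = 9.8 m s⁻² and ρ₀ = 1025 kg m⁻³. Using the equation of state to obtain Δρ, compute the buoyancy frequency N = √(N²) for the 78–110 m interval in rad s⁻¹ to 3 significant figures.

0.0150 rad s⁻¹

ΔT = -3.7 K, ΔS = -0.01 psu (deep − shallow).
Δρ/ρ₀ = −αΔT + βΔS = 7.40 × 10⁻⁴ − 7.20 × 10⁻⁶ = 7.328 × 10⁻⁴, so Δρ ≈ 0.7511 kg m⁻³.
N² = (g/ρ₀)·Δρ/Δz = g·(Δρ/ρ₀)/Δz = 9.8 × 7.328 × 10⁻⁴ / 32 = 2.2442 × 10⁻⁴ s⁻².
N = √(2.2442 × 10⁻⁴) = 0.014981 rad s⁻¹ ≈ 0.0150 rad s⁻¹.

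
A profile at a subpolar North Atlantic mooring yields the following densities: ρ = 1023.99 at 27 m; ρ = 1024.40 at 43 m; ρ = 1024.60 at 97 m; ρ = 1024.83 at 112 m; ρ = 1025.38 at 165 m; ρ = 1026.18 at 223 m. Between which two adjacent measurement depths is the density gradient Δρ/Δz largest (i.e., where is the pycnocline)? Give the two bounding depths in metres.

Compute the density gradient over each adjacent pair:
  27–43 m: Δρ/Δz = 0.41/16 = 0.026 kg m⁻⁴
  43–97 m: Δρ/Δz = 0.20/54 = 3.7 × 10⁻³ kg m⁻⁴
  97–112 m: Δρ/Δz = 0.23/15 = 0.015 kg m⁻⁴
  112–165 m: Δρ/Δz = 0.55/53 = 0.010 kg m⁻⁴
  165–223 m: Δρ/Δz = 0.80/58 = 0.014 kg m⁻⁴
The largest gradient is in the 27–43 m interval — the pycnocline.

27–43 m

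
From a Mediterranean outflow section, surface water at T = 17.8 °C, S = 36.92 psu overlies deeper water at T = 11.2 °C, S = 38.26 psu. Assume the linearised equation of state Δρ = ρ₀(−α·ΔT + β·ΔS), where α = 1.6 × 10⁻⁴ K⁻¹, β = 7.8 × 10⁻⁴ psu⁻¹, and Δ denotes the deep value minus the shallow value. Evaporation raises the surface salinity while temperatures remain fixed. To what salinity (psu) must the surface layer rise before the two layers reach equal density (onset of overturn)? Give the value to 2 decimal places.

39.61 psu

Neutral buoyancy requires −α(T_deep − T_surf) + β(S_deep − S_surf′) = 0.
S_surf′ = S_deep − (α/β)·ΔT = 38.26 − (1.6 × 10⁻⁴/7.8 × 10⁻⁴)·(-6.6) = 39.6138 psu.
Increase required: 39.6138 − 36.92 = 2.6938 psu.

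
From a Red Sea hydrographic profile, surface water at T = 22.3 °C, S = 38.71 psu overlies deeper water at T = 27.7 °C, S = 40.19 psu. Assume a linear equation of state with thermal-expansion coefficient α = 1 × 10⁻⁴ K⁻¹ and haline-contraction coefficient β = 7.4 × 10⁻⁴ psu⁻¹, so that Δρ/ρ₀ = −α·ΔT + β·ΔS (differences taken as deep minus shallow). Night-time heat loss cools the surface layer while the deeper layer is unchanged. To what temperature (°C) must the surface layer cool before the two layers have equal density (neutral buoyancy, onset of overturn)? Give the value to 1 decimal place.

Neutral buoyancy requires Δρ = 0, i.e. −α(T_deep − T_surf′) + β(S_deep − S_surf) = 0.
T_surf′ = T_deep − (β/α)·ΔS = 27.7 − (7.4 × 10⁻⁴/1 × 10⁻⁴)·(+1.48) = 16.748 °C.
Cooling required: 22.3 − (16.748) = 5.552 °C.

16.7 °C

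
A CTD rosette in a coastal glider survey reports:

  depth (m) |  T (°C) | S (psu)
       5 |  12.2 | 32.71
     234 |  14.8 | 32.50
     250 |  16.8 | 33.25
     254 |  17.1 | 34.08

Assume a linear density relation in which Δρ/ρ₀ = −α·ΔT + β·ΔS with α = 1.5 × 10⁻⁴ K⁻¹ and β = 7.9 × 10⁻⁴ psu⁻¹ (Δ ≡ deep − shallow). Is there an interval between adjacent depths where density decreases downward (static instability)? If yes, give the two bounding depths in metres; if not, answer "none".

Evaluate Δρ/ρ₀ = −αΔT + βΔS across each adjacent pair:
  5–234 m: −αΔT+βΔS = −(1.5 × 10⁻⁴)(+2.6)+(7.9 × 10⁻⁴)(-0.21) = -5.6 × 10⁻⁴ → UNSTABLE
  234–250 m: −αΔT+βΔS = −(1.5 × 10⁻⁴)(+2.0)+(7.9 × 10⁻⁴)(+0.75) = 2.9 × 10⁻⁴ → stable
  250–254 m: −αΔT+βΔS = −(1.5 × 10⁻⁴)(+0.3)+(7.9 × 10⁻⁴)(+0.83) = 6.1 × 10⁻⁴ → stable
The 5–234 m interval has Δρ < 0: lighter water underlies denser water.

5–234 m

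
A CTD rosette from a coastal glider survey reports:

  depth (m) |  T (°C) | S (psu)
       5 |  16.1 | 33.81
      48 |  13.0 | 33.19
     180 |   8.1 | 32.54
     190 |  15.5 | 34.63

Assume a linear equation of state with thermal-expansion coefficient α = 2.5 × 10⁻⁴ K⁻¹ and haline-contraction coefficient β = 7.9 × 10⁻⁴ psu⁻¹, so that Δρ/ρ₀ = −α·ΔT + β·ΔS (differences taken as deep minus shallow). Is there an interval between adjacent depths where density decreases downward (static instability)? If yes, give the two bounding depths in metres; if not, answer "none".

Evaluate Δρ/ρ₀ = −αΔT + βΔS across each adjacent pair:
  5–48 m: −αΔT+βΔS = −(2.5 × 10⁻⁴)(-3.1)+(7.9 × 10⁻⁴)(-0.62) = 2.9 × 10⁻⁴ → stable
  48–180 m: −αΔT+βΔS = −(2.5 × 10⁻⁴)(-4.9)+(7.9 × 10⁻⁴)(-0.65) = 7.1 × 10⁻⁴ → stable
  180–190 m: −αΔT+βΔS = −(2.5 × 10⁻⁴)(+7.4)+(7.9 × 10⁻⁴)(+2.09) = -2.0 × 10⁻⁴ → UNSTABLE
The 180–190 m interval has Δρ < 0: lighter water underlies denser water.

180–190 m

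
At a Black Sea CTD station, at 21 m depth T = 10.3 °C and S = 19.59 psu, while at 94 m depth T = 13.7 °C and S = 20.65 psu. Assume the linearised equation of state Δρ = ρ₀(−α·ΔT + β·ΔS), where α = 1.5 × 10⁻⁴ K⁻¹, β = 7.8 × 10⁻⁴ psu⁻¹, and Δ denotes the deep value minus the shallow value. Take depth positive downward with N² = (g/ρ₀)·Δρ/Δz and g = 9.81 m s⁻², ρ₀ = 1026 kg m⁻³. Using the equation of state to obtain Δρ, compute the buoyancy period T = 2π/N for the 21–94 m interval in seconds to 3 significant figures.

ΔT = +3.4 K, ΔS = +1.06 psu (deep − shallow).
Δρ/ρ₀ = −αΔT + βΔS = -5.10 × 10⁻⁴ + 8.268 × 10⁻⁴ = 3.168 × 10⁻⁴, so Δρ ≈ 0.3250 kg m⁻³.
N² = (g/ρ₀)·Δρ/Δz = g·(Δρ/ρ₀)/Δz = 9.81 × 3.168 × 10⁻⁴ / 73 = 4.2573 × 10⁻⁵ s⁻².
N = √(4.2573 × 10⁻⁵) = 6.5248 × 10⁻³ rad s⁻¹ → T = 2π/N = 962.97 s ≈ 963 s.

963 s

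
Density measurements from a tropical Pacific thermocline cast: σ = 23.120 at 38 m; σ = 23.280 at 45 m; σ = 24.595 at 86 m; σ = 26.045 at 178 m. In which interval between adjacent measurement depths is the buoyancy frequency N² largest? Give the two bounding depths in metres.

Compute the density gradient over each adjacent pair:
  38–45 m: Δρ/Δz = 0.160/7 = 0.023 kg m⁻⁴
  45–86 m: Δρ/Δz = 1.315/41 = 0.032 kg m⁻⁴
  86–178 m: Δρ/Δz = 1.450/92 = 0.016 kg m⁻⁴
The largest gradient is in the 45–86 m interval — the pycnocline.

45–86 m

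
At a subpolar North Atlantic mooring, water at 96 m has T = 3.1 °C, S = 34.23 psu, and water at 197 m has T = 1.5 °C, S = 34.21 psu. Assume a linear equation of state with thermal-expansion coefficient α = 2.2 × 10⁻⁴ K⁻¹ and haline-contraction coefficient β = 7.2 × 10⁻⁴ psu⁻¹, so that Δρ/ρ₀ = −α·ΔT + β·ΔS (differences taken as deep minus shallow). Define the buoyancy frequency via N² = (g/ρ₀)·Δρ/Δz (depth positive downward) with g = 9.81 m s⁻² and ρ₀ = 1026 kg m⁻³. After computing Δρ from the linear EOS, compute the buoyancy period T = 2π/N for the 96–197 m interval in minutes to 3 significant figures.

ΔT = -1.6 K, ΔS = -0.02 psu (deep − shallow).
Δρ/ρ₀ = −αΔT + βΔS = 3.52 × 10⁻⁴ − 1.44 × 10⁻⁵ = 3.376 × 10⁻⁴, so Δρ ≈ 0.3464 kg m⁻³.
N² = (g/ρ₀)·Δρ/Δz = g·(Δρ/ρ₀)/Δz = 9.81 × 3.376 × 10⁻⁴ / 101 = 3.2791 × 10⁻⁵ s⁻².
N = √(3.2791 × 10⁻⁵) = 5.7263 × 10⁻³ rad s⁻¹ → T = 2π/N = 1.0973 × 10³ s = 18.288 min ≈ 18.3 min.

18.3 min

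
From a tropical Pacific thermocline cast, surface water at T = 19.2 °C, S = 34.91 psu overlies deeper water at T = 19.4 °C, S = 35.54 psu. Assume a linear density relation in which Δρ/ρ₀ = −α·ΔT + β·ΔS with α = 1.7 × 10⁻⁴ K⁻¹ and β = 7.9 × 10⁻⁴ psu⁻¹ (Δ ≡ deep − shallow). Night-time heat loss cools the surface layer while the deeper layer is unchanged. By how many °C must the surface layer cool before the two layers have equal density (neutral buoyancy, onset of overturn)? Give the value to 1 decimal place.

Neutral buoyancy requires Δρ = 0, i.e. −α(T_deep − T_surf′) + β(S_deep − S_surf) = 0.
T_surf′ = T_deep − (β/α)·ΔS = 19.4 − (7.9 × 10⁻⁴/1.7 × 10⁻⁴)·(+0.63) = 16.472 °C.
Cooling required: 19.2 − (16.472) = 2.728 °C.

2.7 °C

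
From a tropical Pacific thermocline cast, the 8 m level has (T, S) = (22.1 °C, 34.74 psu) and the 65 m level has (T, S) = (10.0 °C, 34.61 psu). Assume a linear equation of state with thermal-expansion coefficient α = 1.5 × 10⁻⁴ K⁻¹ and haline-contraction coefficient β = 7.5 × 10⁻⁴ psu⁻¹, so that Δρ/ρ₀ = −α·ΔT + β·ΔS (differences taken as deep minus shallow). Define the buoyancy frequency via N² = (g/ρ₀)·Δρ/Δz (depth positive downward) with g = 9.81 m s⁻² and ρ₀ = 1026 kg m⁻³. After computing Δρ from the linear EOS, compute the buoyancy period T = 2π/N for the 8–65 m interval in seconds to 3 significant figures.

365 s

ΔT = -12.1 K, ΔS = -0.13 psu (deep − shallow).
Δρ/ρ₀ = −αΔT + βΔS = 1.815 × 10⁻³ − 9.75 × 10⁻⁵ = 1.7175 × 10⁻³, so Δρ ≈ 1.762 kg m⁻³.
N² = (g/ρ₀)·Δρ/Δz = g·(Δρ/ρ₀)/Δz = 9.81 × 1.7175 × 10⁻³ / 57 = 2.9559 × 10⁻⁴ s⁻².
N = √(2.9559 × 10⁻⁴) = 0.017193 rad s⁻¹ → T = 2π/N = 365.45 s ≈ 365 s.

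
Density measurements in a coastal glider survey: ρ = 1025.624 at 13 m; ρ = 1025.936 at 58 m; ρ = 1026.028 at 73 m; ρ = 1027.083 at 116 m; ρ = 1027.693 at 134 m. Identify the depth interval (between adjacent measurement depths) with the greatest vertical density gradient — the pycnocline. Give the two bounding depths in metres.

116–134 m

Compute the density gradient over each adjacent pair:
  13–58 m: Δρ/Δz = 0.312/45 = 6.9 × 10⁻³ kg m⁻⁴
  58–73 m: Δρ/Δz = 0.092/15 = 6.1 × 10⁻³ kg m⁻⁴
  73–116 m: Δρ/Δz = 1.055/43 = 0.025 kg m⁻⁴
  116–134 m: Δρ/Δz = 0.610/18 = 0.034 kg m⁻⁴
The largest gradient is in the 116–134 m interval — the pycnocline.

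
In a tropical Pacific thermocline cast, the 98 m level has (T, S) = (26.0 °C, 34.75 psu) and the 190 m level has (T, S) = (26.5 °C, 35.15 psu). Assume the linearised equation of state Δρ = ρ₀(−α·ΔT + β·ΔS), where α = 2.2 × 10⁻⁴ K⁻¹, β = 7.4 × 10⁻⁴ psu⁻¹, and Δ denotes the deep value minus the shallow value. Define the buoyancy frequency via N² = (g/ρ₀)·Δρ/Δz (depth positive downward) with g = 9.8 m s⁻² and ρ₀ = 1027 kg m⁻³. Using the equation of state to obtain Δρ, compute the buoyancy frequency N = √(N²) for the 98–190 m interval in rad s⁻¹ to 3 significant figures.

4.45 × 10⁻³ rad s⁻¹

ΔT = +0.5 K, ΔS = +0.40 psu (deep − shallow).
Δρ/ρ₀ = −αΔT + βΔS = -1.10 × 10⁻⁴ + 2.96 × 10⁻⁴ = 1.86 × 10⁻⁴, so Δρ ≈ 0.1910 kg m⁻³.
N² = (g/ρ₀)·Δρ/Δz = g·(Δρ/ρ₀)/Δz = 9.8 × 1.86 × 10⁻⁴ / 92 = 1.9813 × 10⁻⁵ s⁻².
N = √(1.9813 × 10⁻⁵) = 4.4512 × 10⁻³ rad s⁻¹ ≈ 4.45 × 10⁻³ rad s⁻¹.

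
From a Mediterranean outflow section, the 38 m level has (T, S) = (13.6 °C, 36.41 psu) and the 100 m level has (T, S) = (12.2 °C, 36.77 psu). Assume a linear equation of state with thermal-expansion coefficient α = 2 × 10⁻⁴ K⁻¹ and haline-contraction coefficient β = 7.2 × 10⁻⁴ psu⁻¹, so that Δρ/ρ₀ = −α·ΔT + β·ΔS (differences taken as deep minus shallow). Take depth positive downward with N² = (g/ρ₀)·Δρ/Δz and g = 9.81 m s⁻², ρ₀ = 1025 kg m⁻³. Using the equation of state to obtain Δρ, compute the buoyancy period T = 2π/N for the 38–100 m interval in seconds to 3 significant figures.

680 s

ΔT = -1.4 K, ΔS = +0.36 psu (deep − shallow).
Δρ/ρ₀ = −αΔT + βΔS = 2.80 × 10⁻⁴ + 2.592 × 10⁻⁴ = 5.392 × 10⁻⁴, so Δρ ≈ 0.5527 kg m⁻³.
N² = (g/ρ₀)·Δρ/Δz = g·(Δρ/ρ₀)/Δz = 9.81 × 5.392 × 10⁻⁴ / 62 = 8.5315 × 10⁻⁵ s⁻².
N = √(8.5315 × 10⁻⁵) = 9.2366 × 10⁻³ rad s⁻¹ → T = 2π/N = 680.25 s ≈ 680 s.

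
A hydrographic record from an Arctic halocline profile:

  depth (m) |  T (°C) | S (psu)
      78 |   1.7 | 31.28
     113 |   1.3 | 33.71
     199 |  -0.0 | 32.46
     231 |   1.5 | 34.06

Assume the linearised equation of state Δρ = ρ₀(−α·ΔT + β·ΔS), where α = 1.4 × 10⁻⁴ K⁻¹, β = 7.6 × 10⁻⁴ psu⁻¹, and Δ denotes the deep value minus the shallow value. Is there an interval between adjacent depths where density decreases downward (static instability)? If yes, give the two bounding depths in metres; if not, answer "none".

113–199 m

Evaluate Δρ/ρ₀ = −αΔT + βΔS across each adjacent pair:
  78–113 m: −αΔT+βΔS = −(1.4 × 10⁻⁴)(-0.4)+(7.6 × 10⁻⁴)(+2.43) = 1.9 × 10⁻³ → stable
  113–199 m: −αΔT+βΔS = −(1.4 × 10⁻⁴)(-1.3)+(7.6 × 10⁻⁴)(-1.25) = -7.7 × 10⁻⁴ → UNSTABLE
  199–231 m: −αΔT+βΔS = −(1.4 × 10⁻⁴)(+1.5)+(7.6 × 10⁻⁴)(+1.60) = 1.0 × 10⁻³ → stable
The 113–199 m interval has Δρ < 0: lighter water underlies denser water.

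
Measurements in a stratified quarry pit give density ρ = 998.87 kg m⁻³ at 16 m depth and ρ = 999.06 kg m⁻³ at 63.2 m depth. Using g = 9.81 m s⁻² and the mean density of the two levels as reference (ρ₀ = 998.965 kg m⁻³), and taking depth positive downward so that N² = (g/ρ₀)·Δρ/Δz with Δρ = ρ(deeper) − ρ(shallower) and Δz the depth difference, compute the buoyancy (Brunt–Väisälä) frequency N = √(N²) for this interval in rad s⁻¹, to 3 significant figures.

Δρ = 999.06 − 998.87 = 0.19 kg m⁻³ over Δz = 63.2 − 16 = 47.2 m.
N² = (9.81/998.965) × (0.19/47.2) = 3.9530 × 10⁻⁵ s⁻².
N = √(3.9530 × 10⁻⁵) = 6.2873 × 10⁻³ rad s⁻¹ ≈ 6.29 × 10⁻³ rad s⁻¹.

6.29 × 10⁻³ rad s⁻¹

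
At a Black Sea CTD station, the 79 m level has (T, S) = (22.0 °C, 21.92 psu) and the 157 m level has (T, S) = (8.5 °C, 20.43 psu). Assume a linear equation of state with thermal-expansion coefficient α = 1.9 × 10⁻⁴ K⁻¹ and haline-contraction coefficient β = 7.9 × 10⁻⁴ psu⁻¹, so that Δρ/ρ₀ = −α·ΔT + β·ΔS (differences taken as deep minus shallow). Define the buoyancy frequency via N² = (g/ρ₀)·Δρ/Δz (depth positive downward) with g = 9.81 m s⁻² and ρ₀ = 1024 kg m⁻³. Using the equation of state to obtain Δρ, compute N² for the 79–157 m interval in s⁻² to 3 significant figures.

1.75 × 10⁻⁴ s⁻²

ΔT = -13.5 K, ΔS = -1.49 psu (deep − shallow).
Δρ/ρ₀ = −αΔT + βΔS = 2.565 × 10⁻³ − 1.1771 × 10⁻³ = 1.3879 × 10⁻³, so Δρ ≈ 1.421 kg m⁻³.
N² = (g/ρ₀)·Δρ/Δz = g·(Δρ/ρ₀)/Δz = 9.81 × 1.3879 × 10⁻³ / 78 = 1.7456 × 10⁻⁴ s⁻² ≈ 1.75 × 10⁻⁴ s⁻².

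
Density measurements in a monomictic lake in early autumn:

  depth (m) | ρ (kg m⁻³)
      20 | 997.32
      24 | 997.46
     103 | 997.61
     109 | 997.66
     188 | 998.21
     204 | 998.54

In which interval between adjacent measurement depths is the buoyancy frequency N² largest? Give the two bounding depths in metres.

20–24 m

Compute the density gradient over each adjacent pair:
  20–24 m: Δρ/Δz = 0.14/4 = 0.035 kg m⁻⁴
  24–103 m: Δρ/Δz = 0.15/79 = 1.9 × 10⁻³ kg m⁻⁴
  103–109 m: Δρ/Δz = 0.05/6 = 8.3 × 10⁻³ kg m⁻⁴
  109–188 m: Δρ/Δz = 0.55/79 = 7.0 × 10⁻³ kg m⁻⁴
  188–204 m: Δρ/Δz = 0.33/16 = 0.021 kg m⁻⁴
The largest gradient is in the 20–24 m interval — the pycnocline.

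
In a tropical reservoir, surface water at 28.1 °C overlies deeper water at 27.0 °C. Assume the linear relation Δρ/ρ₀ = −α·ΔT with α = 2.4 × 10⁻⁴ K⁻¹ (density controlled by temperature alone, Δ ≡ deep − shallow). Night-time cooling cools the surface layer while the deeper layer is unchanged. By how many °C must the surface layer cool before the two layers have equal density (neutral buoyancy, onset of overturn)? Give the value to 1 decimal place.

1.1 °C

With temperature the only control, equal density requires T_surf′ = T_deep.
T_surf′ = 27.0 °C.
Cooling required: 28.1 − 27.0 = 1.1 °C.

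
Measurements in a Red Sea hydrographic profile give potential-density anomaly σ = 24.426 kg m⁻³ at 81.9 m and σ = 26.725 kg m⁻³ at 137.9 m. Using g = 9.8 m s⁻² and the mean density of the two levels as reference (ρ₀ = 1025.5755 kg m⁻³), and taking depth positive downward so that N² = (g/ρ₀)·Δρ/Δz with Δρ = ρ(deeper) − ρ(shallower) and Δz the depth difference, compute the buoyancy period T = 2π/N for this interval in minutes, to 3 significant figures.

Δρ = 1026.725 − 1024.426 = 2.299 kg m⁻³ over Δz = 137.9 − 81.9 = 56 m.
N² = (9.8/1025.5755) × (2.299/56) = 3.9229 × 10⁻⁴ s⁻².
N = √(3.9229 × 10⁻⁴) = 0.019806 rad s⁻¹, so T = 2π/N = 317.24 s = 5.2873 min ≈ 5.29 min.

5.29 min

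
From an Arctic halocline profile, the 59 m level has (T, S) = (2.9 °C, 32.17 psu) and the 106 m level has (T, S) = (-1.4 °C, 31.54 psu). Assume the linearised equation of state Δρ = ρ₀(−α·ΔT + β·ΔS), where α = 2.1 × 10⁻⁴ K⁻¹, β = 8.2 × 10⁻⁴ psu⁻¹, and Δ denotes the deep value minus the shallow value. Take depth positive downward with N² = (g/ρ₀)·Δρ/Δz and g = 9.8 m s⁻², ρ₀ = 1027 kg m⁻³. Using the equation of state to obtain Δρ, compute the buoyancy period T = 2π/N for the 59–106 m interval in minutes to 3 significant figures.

ΔT = -4.3 K, ΔS = -0.63 psu (deep − shallow).
Δρ/ρ₀ = −αΔT + βΔS = 9.03 × 10⁻⁴ − 5.166 × 10⁻⁴ = 3.864 × 10⁻⁴, so Δρ ≈ 0.3968 kg m⁻³.
N² = (g/ρ₀)·Δρ/Δz = g·(Δρ/ρ₀)/Δz = 9.8 × 3.864 × 10⁻⁴ / 47 = 8.0569 × 10⁻⁵ s⁻².
N = √(8.0569 × 10⁻⁵) = 8.9760 × 10⁻³ rad s⁻¹ → T = 2π/N = 700.00 s = 11.667 min ≈ 11.7 min.

11.7 min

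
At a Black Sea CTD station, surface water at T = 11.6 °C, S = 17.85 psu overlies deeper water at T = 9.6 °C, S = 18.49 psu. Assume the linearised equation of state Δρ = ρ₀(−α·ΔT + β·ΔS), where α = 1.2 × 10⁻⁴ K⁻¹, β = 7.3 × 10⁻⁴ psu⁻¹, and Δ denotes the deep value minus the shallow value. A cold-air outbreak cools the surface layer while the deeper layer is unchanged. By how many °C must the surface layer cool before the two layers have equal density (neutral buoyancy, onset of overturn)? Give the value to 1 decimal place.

5.9 °C

Neutral buoyancy requires Δρ = 0, i.e. −α(T_deep − T_surf′) + β(S_deep − S_surf) = 0.
T_surf′ = T_deep − (β/α)·ΔS = 9.6 − (7.3 × 10⁻⁴/1.2 × 10⁻⁴)·(+0.64) = 5.707 °C.
Cooling required: 11.6 − (5.707) = 5.893 °C.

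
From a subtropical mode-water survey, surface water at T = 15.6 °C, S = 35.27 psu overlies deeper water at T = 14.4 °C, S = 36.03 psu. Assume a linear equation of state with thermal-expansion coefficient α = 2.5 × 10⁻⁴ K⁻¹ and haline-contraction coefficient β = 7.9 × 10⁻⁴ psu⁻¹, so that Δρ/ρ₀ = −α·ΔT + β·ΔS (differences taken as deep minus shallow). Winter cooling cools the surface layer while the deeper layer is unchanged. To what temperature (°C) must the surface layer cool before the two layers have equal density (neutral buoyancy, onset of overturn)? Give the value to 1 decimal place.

Neutral buoyancy requires Δρ = 0, i.e. −α(T_deep − T_surf′) + β(S_deep − S_surf) = 0.
T_surf′ = T_deep − (β/α)·ΔS = 14.4 − (7.9 × 10⁻⁴/2.5 × 10⁻⁴)·(+0.76) = 11.998 °C.
Cooling required: 15.6 − (11.998) = 3.602 °C.

12.0 °C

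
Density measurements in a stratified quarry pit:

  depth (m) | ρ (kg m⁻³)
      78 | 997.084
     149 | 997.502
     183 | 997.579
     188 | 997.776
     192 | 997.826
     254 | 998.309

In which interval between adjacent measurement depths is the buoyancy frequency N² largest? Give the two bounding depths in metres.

Compute the density gradient over each adjacent pair:
  78–149 m: Δρ/Δz = 0.418/71 = 5.9 × 10⁻³ kg m⁻⁴
  149–183 m: Δρ/Δz = 0.077/34 = 2.3 × 10⁻³ kg m⁻⁴
  183–188 m: Δρ/Δz = 0.197/5 = 0.039 kg m⁻⁴
  188–192 m: Δρ/Δz = 0.050/4 = 0.013 kg m⁻⁴
  192–254 m: Δρ/Δz = 0.483/62 = 7.8 × 10⁻³ kg m⁻⁴
The largest gradient is in the 183–188 m interval — the pycnocline.

183–188 m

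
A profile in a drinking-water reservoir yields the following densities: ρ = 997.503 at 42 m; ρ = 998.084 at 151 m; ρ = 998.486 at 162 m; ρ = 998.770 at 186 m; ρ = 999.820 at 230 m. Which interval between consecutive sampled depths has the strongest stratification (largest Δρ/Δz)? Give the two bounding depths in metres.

151–162 m

Compute the density gradient over each adjacent pair:
  42–151 m: Δρ/Δz = 0.581/109 = 5.3 × 10⁻³ kg m⁻⁴
  151–162 m: Δρ/Δz = 0.402/11 = 0.037 kg m⁻⁴
  162–186 m: Δρ/Δz = 0.284/24 = 0.012 kg m⁻⁴
  186–230 m: Δρ/Δz = 1.050/44 = 0.024 kg m⁻⁴
The largest gradient is in the 151–162 m interval — the pycnocline.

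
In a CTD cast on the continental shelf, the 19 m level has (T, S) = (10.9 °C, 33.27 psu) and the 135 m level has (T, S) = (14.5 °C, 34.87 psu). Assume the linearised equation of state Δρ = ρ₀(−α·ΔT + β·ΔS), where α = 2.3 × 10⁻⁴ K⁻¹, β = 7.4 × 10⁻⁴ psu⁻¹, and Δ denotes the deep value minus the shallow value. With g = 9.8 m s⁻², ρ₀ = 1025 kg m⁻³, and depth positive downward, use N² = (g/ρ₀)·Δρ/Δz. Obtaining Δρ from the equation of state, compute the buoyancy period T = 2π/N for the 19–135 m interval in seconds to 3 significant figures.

1.15 × 10³ s

ΔT = +3.6 K, ΔS = +1.60 psu (deep − shallow).
Δρ/ρ₀ = −αΔT + βΔS = -8.28 × 10⁻⁴ + 1.184 × 10⁻³ = 3.56 × 10⁻⁴, so Δρ ≈ 0.3649 kg m⁻³.
N² = (g/ρ₀)·Δρ/Δz = g·(Δρ/ρ₀)/Δz = 9.8 × 3.56 × 10⁻⁴ / 116 = 3.0076 × 10⁻⁵ s⁻².
N = √(3.0076 × 10⁻⁵) = 5.4842 × 10⁻³ rad s⁻¹ → T = 2π/N = 1.1457 × 10³ s ≈ 1.15 × 10³ s.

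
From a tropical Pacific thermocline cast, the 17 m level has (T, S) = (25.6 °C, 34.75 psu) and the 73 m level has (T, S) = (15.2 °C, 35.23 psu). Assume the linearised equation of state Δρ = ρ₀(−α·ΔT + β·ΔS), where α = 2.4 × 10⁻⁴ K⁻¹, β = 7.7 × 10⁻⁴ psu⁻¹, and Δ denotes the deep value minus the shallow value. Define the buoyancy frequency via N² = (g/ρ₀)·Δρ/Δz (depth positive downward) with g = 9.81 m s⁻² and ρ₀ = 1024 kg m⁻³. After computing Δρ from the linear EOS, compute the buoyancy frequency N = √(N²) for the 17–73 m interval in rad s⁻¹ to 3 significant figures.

ΔT = -10.4 K, ΔS = +0.48 psu (deep − shallow).
Δρ/ρ₀ = −αΔT + βΔS = 2.496 × 10⁻³ + 3.696 × 10⁻⁴ = 2.8656 × 10⁻³, so Δρ ≈ 2.934 kg m⁻³.
N² = (g/ρ₀)·Δρ/Δz = g·(Δρ/ρ₀)/Δz = 9.81 × 2.8656 × 10⁻³ / 56 = 5.0199 × 10⁻⁴ s⁻².
N = √(5.0199 × 10⁻⁴) = 0.022405 rad s⁻¹ ≈ 0.0224 rad s⁻¹.

0.0224 rad s⁻¹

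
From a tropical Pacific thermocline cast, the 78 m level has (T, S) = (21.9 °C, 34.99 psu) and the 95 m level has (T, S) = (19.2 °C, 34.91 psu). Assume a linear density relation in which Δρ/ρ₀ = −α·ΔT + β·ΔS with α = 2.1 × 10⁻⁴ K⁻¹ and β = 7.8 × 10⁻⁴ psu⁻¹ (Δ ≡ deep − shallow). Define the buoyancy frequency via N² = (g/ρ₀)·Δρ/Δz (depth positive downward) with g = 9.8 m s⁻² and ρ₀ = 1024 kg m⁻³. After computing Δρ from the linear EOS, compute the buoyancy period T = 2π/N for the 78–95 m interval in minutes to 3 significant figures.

ΔT = -2.7 K, ΔS = -0.08 psu (deep − shallow).
Δρ/ρ₀ = −αΔT + βΔS = 5.67 × 10⁻⁴ − 6.24 × 10⁻⁵ = 5.046 × 10⁻⁴, so Δρ ≈ 0.5167 kg m⁻³.
N² = (g/ρ₀)·Δρ/Δz = g·(Δρ/ρ₀)/Δz = 9.8 × 5.046 × 10⁻⁴ / 17 = 2.9089 × 10⁻⁴ s⁻².
N = √(2.9089 × 10⁻⁴) = 0.017055 rad s⁻¹ → T = 2π/N = 368.41 s = 6.1402 min ≈ 6.14 min.

6.14 min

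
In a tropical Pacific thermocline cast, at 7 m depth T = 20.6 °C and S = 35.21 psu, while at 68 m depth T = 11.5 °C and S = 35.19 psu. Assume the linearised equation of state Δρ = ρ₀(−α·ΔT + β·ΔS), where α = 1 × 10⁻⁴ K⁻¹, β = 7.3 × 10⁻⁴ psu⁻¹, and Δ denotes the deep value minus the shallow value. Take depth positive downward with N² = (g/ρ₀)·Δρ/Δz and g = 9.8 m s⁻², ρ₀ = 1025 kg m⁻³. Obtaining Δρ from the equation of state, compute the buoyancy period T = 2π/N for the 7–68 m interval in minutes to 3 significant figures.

8.73 min

ΔT = -9.1 K, ΔS = -0.02 psu (deep − shallow).
Δρ/ρ₀ = −αΔT + βΔS = 9.10 × 10⁻⁴ − 1.46 × 10⁻⁵ = 8.954 × 10⁻⁴, so Δρ ≈ 0.9178 kg m⁻³.
N² = (g/ρ₀)·Δρ/Δz = g·(Δρ/ρ₀)/Δz = 9.8 × 8.954 × 10⁻⁴ / 61 = 1.4385 × 10⁻⁴ s⁻².
N = √(1.4385 × 10⁻⁴) = 0.011994 rad s⁻¹ → T = 2π/N = 523.86 s = 8.7310 min ≈ 8.73 min.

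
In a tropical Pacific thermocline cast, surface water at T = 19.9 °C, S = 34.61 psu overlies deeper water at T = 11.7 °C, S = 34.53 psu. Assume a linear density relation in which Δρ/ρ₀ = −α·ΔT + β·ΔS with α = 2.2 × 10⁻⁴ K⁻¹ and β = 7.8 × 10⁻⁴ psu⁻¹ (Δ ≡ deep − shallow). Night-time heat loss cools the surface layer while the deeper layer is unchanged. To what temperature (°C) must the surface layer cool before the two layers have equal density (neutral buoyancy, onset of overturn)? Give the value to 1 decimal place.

12.0 °C

Neutral buoyancy requires Δρ = 0, i.e. −α(T_deep − T_surf′) + β(S_deep − S_surf) = 0.
T_surf′ = T_deep − (β/α)·ΔS = 11.7 − (7.8 × 10⁻⁴/2.2 × 10⁻⁴)·(-0.08) = 11.984 °C.
Cooling required: 19.9 − (11.984) = 7.916 °C.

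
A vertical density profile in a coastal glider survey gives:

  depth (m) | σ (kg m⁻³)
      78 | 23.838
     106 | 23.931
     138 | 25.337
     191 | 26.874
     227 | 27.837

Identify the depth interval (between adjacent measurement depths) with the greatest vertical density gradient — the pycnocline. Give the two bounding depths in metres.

Compute the density gradient over each adjacent pair:
  78–106 m: Δρ/Δz = 0.093/28 = 3.3 × 10⁻³ kg m⁻⁴
  106–138 m: Δρ/Δz = 1.406/32 = 0.044 kg m⁻⁴
  138–191 m: Δρ/Δz = 1.537/53 = 0.029 kg m⁻⁴
  191–227 m: Δρ/Δz = 0.963/36 = 0.027 kg m⁻⁴
The largest gradient is in the 106–138 m interval — the pycnocline.

106–138 m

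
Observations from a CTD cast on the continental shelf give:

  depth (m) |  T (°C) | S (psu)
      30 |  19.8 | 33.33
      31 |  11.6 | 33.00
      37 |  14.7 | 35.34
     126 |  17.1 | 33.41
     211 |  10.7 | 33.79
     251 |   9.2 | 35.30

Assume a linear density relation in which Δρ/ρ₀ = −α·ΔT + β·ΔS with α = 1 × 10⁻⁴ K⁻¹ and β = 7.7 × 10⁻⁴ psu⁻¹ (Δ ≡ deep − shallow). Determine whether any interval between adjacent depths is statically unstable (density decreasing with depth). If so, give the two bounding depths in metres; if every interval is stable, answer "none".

37–126 m

Evaluate Δρ/ρ₀ = −αΔT + βΔS across each adjacent pair:
  30–31 m: −αΔT+βΔS = −(1 × 10⁻⁴)(-8.2)+(7.7 × 10⁻⁴)(-0.33) = 5.7 × 10⁻⁴ → stable
  31–37 m: −αΔT+βΔS = −(1 × 10⁻⁴)(+3.1)+(7.7 × 10⁻⁴)(+2.34) = 1.5 × 10⁻³ → stable
  37–126 m: −αΔT+βΔS = −(1 × 10⁻⁴)(+2.4)+(7.7 × 10⁻⁴)(-1.93) = -1.7 × 10⁻³ → UNSTABLE
  126–211 m: −αΔT+βΔS = −(1 × 10⁻⁴)(-6.4)+(7.7 × 10⁻⁴)(+0.38) = 9.3 × 10⁻⁴ → stable
  211–251 m: −αΔT+βΔS = −(1 × 10⁻⁴)(-1.5)+(7.7 × 10⁻⁴)(+1.51) = 1.3 × 10⁻³ → stable
The 37–126 m interval has Δρ < 0: lighter water underlies denser water.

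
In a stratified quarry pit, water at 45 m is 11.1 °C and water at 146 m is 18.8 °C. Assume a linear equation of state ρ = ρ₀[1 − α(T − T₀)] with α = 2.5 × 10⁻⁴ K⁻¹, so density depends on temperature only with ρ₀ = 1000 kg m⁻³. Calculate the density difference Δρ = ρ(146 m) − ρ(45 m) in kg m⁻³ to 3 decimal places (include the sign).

ΔT = +7.7 K, Δρ/ρ₀ = −αΔT = -1.925 × 10⁻³.
Δρ = 1000 × (-1.925 × 10⁻³) = -1.925 kg m⁻³.
Negative Δρ: lighter below, statically unstable.

-1.925 kg m⁻³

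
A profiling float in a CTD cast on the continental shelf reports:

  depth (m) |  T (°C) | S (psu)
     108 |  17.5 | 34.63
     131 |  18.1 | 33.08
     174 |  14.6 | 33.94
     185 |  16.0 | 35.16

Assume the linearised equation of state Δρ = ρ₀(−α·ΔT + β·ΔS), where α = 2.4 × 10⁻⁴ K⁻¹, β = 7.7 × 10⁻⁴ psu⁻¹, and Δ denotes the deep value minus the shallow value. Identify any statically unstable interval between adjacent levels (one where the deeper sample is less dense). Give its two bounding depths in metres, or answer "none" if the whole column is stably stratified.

108–131 m

Evaluate Δρ/ρ₀ = −αΔT + βΔS across each adjacent pair:
  108–131 m: −αΔT+βΔS = −(2.4 × 10⁻⁴)(+0.6)+(7.7 × 10⁻⁴)(-1.55) = -1.3 × 10⁻³ → UNSTABLE
  131–174 m: −αΔT+βΔS = −(2.4 × 10⁻⁴)(-3.5)+(7.7 × 10⁻⁴)(+0.86) = 1.5 × 10⁻³ → stable
  174–185 m: −αΔT+βΔS = −(2.4 × 10⁻⁴)(+1.4)+(7.7 × 10⁻⁴)(+1.22) = 6.0 × 10⁻⁴ → stable
The 108–131 m interval has Δρ < 0: lighter water underlies denser water.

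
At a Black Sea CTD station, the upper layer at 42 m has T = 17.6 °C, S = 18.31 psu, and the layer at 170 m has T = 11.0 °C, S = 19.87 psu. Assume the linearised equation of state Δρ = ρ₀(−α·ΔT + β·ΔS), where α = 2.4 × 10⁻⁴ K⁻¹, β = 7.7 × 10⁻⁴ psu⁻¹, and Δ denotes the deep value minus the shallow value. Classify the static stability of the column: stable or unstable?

ΔT = 11.0 − 17.6 = -6.6 K and ΔS = 19.87 − 18.31 = +1.56 psu (deep − shallow).
−αΔT = 1.584 × 10⁻³; βΔS = 1.2012 × 10⁻³; sum Δρ/ρ₀ = 2.7852 × 10⁻³.
Δρ/ρ₀ > 0, so Δρ > 0: deeper water is denser → statically stable.

stable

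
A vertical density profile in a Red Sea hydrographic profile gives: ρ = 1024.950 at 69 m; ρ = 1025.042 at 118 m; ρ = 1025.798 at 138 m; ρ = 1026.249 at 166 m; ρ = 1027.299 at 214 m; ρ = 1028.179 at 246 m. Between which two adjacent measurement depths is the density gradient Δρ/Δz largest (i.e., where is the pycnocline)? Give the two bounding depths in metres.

Compute the density gradient over each adjacent pair:
  69–118 m: Δρ/Δz = 0.092/49 = 1.9 × 10⁻³ kg m⁻⁴
  118–138 m: Δρ/Δz = 0.756/20 = 0.038 kg m⁻⁴
  138–166 m: Δρ/Δz = 0.451/28 = 0.016 kg m⁻⁴
  166–214 m: Δρ/Δz = 1.050/48 = 0.022 kg m⁻⁴
  214–246 m: Δρ/Δz = 0.880/32 = 0.028 kg m⁻⁴
The largest gradient is in the 118–138 m interval — the pycnocline.

118–138 m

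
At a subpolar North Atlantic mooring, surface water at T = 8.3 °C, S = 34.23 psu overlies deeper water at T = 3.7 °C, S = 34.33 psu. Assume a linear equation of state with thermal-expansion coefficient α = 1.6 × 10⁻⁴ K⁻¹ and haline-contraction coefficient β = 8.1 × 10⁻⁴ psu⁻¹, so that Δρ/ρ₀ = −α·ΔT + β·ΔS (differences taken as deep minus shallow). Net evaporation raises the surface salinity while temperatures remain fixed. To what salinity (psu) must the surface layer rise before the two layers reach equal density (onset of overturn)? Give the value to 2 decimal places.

Neutral buoyancy requires −α(T_deep − T_surf) + β(S_deep − S_surf′) = 0.
S_surf′ = S_deep − (α/β)·ΔT = 34.33 − (1.6 × 10⁻⁴/8.1 × 10⁻⁴)·(-4.6) = 35.2386 psu.
Increase required: 35.2386 − 34.23 = 1.0086 psu.

35.24 psu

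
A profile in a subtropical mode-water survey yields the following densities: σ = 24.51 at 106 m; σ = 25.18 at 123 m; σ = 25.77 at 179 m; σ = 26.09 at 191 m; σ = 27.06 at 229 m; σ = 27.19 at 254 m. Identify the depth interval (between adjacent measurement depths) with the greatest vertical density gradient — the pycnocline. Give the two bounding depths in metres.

106–123 m

Compute the density gradient over each adjacent pair:
  106–123 m: Δρ/Δz = 0.67/17 = 0.039 kg m⁻⁴
  123–179 m: Δρ/Δz = 0.59/56 = 0.011 kg m⁻⁴
  179–191 m: Δρ/Δz = 0.32/12 = 0.027 kg m⁻⁴
  191–229 m: Δρ/Δz = 0.97/38 = 0.026 kg m⁻⁴
  229–254 m: Δρ/Δz = 0.13/25 = 5.2 × 10⁻³ kg m⁻⁴
The largest gradient is in the 106–123 m interval — the pycnocline.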